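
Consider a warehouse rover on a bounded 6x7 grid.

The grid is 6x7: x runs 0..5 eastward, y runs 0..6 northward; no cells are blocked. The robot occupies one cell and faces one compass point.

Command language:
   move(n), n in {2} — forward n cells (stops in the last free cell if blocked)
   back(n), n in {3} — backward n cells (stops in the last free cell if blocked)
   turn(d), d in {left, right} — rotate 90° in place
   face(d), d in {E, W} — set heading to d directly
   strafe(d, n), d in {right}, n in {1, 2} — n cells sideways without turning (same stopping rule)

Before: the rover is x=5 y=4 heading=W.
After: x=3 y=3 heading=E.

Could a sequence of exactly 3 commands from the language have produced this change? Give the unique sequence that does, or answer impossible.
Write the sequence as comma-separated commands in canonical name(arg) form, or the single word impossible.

move(2), face(E), strafe(right, 1)

key: running strafe(right, 1) before move(2) would end elsewhere — order is forced
from: x=5 y=4 heading=W
step 1 (move(2)): x=3 y=4 heading=W
step 2 (face(E)): x=3 y=4 heading=E
step 3 (strafe(right, 1)): x=3 y=3 heading=E
no other 3-command option fits: unique.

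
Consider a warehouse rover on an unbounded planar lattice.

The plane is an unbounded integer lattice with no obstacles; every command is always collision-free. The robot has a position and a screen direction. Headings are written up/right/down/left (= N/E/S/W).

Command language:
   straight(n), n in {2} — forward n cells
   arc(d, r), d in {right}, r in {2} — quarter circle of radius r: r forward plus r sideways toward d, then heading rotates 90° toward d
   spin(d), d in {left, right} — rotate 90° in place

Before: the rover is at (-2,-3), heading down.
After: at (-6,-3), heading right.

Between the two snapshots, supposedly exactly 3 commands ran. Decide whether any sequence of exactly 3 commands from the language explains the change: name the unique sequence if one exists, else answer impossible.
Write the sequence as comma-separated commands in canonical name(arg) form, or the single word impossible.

arc(right, 2), arc(right, 2), spin(right)

key: cell and facing (now E) both changed — the 3 commands mix motion and turning
t0: at (-2,-3), heading down
[1] after arc(right, 2): at (-4,-5), heading left
[2] after arc(right, 2): at (-6,-3), heading up
[3] after spin(right): at (-6,-3), heading right
no rival 3-sequence matches.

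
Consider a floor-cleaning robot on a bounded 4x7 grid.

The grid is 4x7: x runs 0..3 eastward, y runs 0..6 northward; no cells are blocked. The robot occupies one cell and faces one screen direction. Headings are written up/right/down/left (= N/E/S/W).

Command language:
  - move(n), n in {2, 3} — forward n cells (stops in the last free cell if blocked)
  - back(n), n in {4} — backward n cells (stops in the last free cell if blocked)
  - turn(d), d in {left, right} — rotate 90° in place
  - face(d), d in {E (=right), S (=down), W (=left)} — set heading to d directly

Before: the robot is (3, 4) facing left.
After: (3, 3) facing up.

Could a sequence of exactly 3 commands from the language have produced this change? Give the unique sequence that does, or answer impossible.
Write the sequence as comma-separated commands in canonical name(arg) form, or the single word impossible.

key: cell and facing (now N) both changed — the 3 commands mix motion and turning
start: (3, 4) facing left
1. turn(right) → (3, 4) facing up
2. back(4) → (3, 0) facing up
3. move(3) → (3, 3) facing up
no rival 3-sequence matches.

turn(right), back(4), move(3)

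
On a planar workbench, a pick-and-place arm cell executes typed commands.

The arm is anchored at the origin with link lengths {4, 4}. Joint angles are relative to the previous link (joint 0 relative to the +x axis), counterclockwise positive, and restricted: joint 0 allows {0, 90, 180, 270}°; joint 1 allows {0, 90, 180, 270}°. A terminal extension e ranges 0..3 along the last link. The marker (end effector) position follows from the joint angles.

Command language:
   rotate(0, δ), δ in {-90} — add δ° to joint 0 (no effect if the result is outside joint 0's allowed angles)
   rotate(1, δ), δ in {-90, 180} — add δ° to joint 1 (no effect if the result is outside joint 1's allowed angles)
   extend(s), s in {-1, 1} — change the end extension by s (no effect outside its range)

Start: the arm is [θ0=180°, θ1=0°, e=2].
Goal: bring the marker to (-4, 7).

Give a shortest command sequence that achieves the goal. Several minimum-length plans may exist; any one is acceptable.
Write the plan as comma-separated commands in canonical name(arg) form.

extend(1), rotate(1, -90)

start: [θ0=180°, θ1=0°, e=2]
1. extend(1) → [θ0=180°, θ1=0°, e=3]
2. rotate(1, -90) → [θ0=180°, θ1=270°, e=3]
minimal: 2 command(s), checked below 2.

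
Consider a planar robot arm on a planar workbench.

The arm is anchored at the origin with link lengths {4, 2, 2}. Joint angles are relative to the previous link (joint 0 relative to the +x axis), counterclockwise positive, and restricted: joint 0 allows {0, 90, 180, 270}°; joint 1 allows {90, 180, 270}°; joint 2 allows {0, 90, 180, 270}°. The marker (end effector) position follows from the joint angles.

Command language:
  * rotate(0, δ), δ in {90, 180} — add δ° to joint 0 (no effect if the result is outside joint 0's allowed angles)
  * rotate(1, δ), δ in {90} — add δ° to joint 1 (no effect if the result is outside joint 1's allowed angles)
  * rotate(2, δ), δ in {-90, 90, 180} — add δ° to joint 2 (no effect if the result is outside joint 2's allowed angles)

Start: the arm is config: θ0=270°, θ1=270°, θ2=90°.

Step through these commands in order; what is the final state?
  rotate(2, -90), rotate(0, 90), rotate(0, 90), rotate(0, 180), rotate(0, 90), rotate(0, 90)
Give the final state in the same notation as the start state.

config: θ0=90°, θ1=270°, θ2=0°

t0: config: θ0=270°, θ1=270°, θ2=90°
step 1 (rotate(2, -90)): config: θ0=270°, θ1=270°, θ2=0°
step 2 (rotate(0, 90)): config: θ0=0°, θ1=270°, θ2=0°
step 3 (rotate(0, 90)): config: θ0=90°, θ1=270°, θ2=0°
step 4 (rotate(0, 180)): config: θ0=270°, θ1=270°, θ2=0°
step 5 (rotate(0, 90)): config: θ0=0°, θ1=270°, θ2=0°
step 6 (rotate(0, 90)): config: θ0=90°, θ1=270°, θ2=0°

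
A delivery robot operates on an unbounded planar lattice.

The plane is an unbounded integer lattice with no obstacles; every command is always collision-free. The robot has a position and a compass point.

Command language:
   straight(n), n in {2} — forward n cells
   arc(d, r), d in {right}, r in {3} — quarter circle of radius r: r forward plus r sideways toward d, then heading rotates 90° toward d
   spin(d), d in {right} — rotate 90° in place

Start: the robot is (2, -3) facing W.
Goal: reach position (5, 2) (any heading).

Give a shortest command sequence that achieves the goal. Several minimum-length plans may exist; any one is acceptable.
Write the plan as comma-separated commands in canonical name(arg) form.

spin(right), straight(2), arc(right, 3)

begin: (2, -3) facing W
t=1 spin(right) ⇒ (2, -3) facing N
t=2 straight(2) ⇒ (2, -1) facing N
t=3 arc(right, 3) ⇒ (5, 2) facing E
minimal: 3 command(s), checked below 3.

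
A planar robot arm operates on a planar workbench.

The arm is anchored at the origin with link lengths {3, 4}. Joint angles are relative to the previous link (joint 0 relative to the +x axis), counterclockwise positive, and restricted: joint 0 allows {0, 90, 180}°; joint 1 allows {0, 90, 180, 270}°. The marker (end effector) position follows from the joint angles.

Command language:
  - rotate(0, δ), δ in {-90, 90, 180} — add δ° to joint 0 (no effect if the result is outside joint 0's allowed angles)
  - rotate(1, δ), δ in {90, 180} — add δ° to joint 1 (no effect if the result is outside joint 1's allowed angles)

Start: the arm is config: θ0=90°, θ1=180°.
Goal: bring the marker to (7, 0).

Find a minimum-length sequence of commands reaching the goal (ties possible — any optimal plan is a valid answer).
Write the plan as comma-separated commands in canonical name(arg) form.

rotate(1, 180), rotate(0, -90)

initial: config: θ0=90°, θ1=180°
[1] after rotate(1, 180): config: θ0=90°, θ1=0°
[2] after rotate(0, -90): config: θ0=0°, θ1=0°
shorter routes all fall short; 2 is best.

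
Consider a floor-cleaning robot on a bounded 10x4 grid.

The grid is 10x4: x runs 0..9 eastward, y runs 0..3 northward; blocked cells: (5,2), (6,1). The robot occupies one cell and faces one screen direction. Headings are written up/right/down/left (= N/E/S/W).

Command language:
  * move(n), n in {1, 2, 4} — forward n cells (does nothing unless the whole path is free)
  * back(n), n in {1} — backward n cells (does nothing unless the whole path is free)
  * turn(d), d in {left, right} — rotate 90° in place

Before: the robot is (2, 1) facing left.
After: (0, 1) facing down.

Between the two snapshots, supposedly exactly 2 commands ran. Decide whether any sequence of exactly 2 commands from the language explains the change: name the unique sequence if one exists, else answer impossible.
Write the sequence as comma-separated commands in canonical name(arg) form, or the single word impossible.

key: cell and facing (now S) both changed — the 2 commands mix motion and turning
begin: (2, 1) facing left
[1] after move(2): (0, 1) facing left
[2] after turn(left): (0, 1) facing down
no rival 2-sequence matches.

move(2), turn(left)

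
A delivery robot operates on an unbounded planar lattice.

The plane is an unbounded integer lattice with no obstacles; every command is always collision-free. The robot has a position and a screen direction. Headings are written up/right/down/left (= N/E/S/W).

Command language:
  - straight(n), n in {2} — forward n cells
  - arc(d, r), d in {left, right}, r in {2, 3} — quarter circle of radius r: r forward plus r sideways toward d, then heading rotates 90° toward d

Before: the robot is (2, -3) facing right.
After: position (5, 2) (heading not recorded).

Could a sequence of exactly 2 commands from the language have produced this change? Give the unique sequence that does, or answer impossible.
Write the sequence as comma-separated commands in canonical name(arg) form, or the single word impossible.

key: running straight(2) before arc(left, 3) would end elsewhere — order is forced
from: (2, -3) facing right
1. arc(left, 3) → (5, 0) facing up
2. straight(2) → (5, 2) facing up
no other 2-command option fits: unique.

arc(left, 3), straight(2)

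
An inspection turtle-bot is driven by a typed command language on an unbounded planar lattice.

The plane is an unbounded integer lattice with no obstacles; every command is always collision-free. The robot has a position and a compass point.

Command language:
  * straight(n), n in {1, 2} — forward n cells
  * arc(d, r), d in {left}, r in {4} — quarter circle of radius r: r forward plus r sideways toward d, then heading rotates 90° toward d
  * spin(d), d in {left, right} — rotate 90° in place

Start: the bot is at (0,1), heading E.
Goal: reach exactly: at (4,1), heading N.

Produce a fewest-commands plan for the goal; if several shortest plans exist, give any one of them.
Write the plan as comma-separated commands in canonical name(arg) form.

straight(2), straight(2), spin(left)

begin: at (0,1), heading E
t=1 straight(2) ⇒ at (2,1), heading E
t=2 straight(2) ⇒ at (4,1), heading E
t=3 spin(left) ⇒ at (4,1), heading N
nothing shorter than 3 reaches the goal.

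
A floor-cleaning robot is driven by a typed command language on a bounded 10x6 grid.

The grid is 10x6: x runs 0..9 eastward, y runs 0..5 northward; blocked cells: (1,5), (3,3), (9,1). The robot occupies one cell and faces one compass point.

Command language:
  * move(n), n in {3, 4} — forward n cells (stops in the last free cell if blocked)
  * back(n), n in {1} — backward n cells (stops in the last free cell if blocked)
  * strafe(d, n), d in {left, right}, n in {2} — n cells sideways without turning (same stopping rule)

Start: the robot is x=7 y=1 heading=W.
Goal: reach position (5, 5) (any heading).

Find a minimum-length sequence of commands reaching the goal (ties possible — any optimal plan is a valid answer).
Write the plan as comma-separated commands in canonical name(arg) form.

strafe(right, 2), move(4), strafe(right, 2), back(1)

begin: x=7 y=1 heading=W
t=1 strafe(right, 2) ⇒ x=7 y=3 heading=W
t=2 move(4) ⇒ x=4 y=3 heading=W
t=3 strafe(right, 2) ⇒ x=4 y=5 heading=W
t=4 back(1) ⇒ x=5 y=5 heading=W
no 3-step plan works, so 4 is optimal.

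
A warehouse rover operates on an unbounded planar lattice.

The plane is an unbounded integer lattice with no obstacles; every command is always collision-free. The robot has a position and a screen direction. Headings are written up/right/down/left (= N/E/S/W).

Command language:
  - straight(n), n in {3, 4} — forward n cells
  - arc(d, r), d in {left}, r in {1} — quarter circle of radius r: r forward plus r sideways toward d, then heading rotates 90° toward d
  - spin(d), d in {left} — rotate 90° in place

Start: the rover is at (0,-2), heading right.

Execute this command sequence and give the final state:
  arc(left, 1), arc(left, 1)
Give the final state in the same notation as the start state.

start: at (0,-2), heading right
step 1 (arc(left, 1)): at (1,-1), heading up
step 2 (arc(left, 1)): at (0,0), heading left

at (0,0), heading left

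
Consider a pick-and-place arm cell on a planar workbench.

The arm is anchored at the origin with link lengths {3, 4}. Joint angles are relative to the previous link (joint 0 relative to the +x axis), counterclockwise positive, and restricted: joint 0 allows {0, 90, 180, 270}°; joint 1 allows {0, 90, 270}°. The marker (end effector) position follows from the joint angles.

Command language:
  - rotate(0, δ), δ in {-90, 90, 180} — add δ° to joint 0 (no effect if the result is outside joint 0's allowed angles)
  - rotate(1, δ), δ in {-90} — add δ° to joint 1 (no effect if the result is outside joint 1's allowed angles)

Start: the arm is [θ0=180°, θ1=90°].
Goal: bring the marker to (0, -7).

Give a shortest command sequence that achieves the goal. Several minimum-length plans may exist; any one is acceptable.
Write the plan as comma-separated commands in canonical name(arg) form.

rotate(1, -90), rotate(0, 90)

t0: [θ0=180°, θ1=90°]
1. rotate(1, -90) → [θ0=180°, θ1=0°]
2. rotate(0, 90) → [θ0=270°, θ1=0°]
shorter routes all fall short; 2 is best.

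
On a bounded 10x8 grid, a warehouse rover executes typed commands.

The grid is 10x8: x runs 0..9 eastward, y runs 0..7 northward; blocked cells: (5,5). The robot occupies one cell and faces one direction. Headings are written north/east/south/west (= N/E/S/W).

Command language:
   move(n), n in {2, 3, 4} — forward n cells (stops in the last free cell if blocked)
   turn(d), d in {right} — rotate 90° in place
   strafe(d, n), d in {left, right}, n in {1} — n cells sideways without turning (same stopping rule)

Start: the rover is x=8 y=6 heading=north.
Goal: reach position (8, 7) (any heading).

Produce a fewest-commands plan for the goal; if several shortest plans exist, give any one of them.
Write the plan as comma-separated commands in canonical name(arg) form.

move(2)

start: x=8 y=6 heading=north
t=1 move(2) ⇒ x=8 y=7 heading=north
minimal: 1 command(s), checked below 1.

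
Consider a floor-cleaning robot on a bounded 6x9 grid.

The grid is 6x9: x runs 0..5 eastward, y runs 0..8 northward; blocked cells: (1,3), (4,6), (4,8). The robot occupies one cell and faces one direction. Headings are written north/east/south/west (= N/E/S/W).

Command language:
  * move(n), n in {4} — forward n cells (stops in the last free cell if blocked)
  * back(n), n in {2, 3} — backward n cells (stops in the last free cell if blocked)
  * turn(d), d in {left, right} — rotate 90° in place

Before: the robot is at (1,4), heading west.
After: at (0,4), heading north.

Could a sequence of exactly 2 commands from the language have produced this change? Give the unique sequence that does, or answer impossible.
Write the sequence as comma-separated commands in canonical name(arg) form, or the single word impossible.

key: order matters: swapping move(4) and turn(right) lands elsewhere
begin: at (1,4), heading west
step 1 (move(4)): at (0,4), heading west
step 2 (turn(right)): at (0,4), heading north
uniquely the one of 25 2-step routes that fits.

move(4), turn(right)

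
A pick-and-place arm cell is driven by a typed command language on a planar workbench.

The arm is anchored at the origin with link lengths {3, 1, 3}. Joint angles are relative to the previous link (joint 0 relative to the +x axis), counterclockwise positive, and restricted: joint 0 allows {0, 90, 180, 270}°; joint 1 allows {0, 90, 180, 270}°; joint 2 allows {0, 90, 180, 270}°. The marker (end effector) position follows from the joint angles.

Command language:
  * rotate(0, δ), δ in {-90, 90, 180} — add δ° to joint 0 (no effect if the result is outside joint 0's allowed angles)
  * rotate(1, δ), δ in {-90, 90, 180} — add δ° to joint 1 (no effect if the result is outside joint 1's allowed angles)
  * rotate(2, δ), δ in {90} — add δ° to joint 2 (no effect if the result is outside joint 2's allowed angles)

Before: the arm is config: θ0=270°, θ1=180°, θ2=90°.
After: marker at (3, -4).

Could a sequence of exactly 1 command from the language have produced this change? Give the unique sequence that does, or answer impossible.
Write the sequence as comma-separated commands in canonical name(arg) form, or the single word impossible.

from: config: θ0=270°, θ1=180°, θ2=90°
[1] after rotate(1, 180): config: θ0=270°, θ1=0°, θ2=90°
all 7 alternatives checked — unique.

rotate(1, 180)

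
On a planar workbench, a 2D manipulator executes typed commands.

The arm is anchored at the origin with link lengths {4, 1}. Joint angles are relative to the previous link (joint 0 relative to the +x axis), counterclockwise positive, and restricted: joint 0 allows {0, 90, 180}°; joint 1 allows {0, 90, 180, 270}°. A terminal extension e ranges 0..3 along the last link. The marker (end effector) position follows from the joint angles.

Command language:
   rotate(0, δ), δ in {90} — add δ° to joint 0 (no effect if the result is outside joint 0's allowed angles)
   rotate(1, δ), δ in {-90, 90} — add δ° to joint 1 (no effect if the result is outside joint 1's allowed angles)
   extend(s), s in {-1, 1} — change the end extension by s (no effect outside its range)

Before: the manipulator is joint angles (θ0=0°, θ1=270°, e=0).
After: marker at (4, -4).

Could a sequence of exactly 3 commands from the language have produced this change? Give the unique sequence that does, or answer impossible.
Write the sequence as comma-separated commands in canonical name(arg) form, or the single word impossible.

start: joint angles (θ0=0°, θ1=270°, e=0)
step 1 (extend(1)): joint angles (θ0=0°, θ1=270°, e=1)
step 2 (extend(1)): joint angles (θ0=0°, θ1=270°, e=2)
step 3 (extend(1)): joint angles (θ0=0°, θ1=270°, e=3)
all 125 alternatives checked — unique.

extend(1), extend(1), extend(1)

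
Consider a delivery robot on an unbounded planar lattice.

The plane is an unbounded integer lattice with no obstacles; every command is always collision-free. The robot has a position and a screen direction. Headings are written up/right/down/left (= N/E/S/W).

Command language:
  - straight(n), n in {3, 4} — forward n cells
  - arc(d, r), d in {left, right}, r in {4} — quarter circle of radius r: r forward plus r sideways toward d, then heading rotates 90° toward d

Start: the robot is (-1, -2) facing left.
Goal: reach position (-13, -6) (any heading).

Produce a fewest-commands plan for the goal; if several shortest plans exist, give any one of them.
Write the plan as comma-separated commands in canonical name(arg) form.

straight(4), straight(4), arc(left, 4)

from: (-1, -2) facing left
step 1 (straight(4)): (-5, -2) facing left
step 2 (straight(4)): (-9, -2) facing left
step 3 (arc(left, 4)): (-13, -6) facing down
nothing shorter than 3 reaches the goal.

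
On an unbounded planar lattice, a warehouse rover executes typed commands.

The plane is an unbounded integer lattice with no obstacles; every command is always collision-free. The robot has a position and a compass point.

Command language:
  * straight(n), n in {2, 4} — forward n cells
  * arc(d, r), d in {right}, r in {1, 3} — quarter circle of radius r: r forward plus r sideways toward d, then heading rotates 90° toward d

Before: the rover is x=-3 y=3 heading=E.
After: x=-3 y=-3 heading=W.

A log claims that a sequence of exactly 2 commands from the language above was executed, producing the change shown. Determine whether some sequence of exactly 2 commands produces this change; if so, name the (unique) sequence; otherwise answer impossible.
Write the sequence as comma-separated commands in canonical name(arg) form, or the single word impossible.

key: cell and facing (now W) both changed — the 2 commands mix motion and turning
start: x=-3 y=3 heading=E
1. arc(right, 3) → x=0 y=0 heading=S
2. arc(right, 3) → x=-3 y=-3 heading=W
uniquely the one of 16 2-step routes that fits.

arc(right, 3), arc(right, 3)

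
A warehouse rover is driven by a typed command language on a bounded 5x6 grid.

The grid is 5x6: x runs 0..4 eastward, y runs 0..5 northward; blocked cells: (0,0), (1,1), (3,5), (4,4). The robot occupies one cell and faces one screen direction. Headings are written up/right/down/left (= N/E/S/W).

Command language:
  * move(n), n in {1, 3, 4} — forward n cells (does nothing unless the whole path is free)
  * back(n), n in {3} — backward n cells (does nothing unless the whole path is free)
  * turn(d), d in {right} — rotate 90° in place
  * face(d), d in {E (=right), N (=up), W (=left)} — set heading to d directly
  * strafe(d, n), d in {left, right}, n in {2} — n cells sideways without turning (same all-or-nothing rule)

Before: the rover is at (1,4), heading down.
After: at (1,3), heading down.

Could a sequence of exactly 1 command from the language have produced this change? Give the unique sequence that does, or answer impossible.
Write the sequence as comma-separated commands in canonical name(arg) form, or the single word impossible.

move(1)

key: still facing S — the one step turns nothing
begin: at (1,4), heading down
1. move(1) → at (1,3), heading down
all 10 alternatives checked — unique.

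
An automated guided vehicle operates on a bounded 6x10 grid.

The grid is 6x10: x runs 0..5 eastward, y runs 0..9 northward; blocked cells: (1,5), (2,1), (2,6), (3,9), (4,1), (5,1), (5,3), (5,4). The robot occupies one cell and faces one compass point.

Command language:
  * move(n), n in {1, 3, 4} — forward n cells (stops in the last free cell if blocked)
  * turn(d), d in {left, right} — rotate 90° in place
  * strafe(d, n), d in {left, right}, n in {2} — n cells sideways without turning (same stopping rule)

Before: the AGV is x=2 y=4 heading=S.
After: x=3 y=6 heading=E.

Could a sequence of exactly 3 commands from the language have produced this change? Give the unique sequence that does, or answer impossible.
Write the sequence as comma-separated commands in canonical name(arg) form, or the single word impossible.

turn(left), move(1), strafe(left, 2)

key: cell and facing (now E) both changed — the 3 commands mix motion and turning
t0: x=2 y=4 heading=S
[1] after turn(left): x=2 y=4 heading=E
[2] after move(1): x=3 y=4 heading=E
[3] after strafe(left, 2): x=3 y=6 heading=E
no rival 3-sequence matches.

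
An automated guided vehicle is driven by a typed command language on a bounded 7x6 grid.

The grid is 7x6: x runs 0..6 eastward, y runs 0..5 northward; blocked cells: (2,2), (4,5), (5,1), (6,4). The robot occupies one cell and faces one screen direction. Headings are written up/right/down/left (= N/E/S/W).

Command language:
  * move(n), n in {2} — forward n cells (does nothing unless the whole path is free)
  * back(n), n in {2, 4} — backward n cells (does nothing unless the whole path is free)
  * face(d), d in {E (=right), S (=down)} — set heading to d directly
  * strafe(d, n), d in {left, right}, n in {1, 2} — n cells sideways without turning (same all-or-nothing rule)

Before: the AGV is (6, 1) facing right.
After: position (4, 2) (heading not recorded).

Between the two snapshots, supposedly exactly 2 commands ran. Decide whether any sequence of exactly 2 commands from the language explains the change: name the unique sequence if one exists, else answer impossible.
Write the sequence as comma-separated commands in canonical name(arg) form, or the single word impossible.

strafe(left, 1), back(2)

key: order matters: swapping strafe(left, 1) and back(2) lands elsewhere
start: (6, 1) facing right
1. strafe(left, 1) → (6, 2) facing right
2. back(2) → (4, 2) facing right
no other 2-command option fits: unique.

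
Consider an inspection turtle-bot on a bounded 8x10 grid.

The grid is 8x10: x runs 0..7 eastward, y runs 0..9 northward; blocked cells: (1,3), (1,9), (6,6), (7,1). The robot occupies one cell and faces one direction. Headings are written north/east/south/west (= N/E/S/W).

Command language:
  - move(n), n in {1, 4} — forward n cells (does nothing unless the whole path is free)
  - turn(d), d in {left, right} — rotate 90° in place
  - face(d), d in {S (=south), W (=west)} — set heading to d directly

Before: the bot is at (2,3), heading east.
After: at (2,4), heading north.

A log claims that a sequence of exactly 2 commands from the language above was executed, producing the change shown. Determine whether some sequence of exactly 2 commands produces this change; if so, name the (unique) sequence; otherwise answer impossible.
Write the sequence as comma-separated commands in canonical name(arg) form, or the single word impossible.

turn(left), move(1)

key: cell and facing (now N) both changed — the 2 commands mix motion and turning
begin: at (2,3), heading east
step 1 (turn(left)): at (2,3), heading north
step 2 (move(1)): at (2,4), heading north
uniquely the one of 36 2-step routes that fits.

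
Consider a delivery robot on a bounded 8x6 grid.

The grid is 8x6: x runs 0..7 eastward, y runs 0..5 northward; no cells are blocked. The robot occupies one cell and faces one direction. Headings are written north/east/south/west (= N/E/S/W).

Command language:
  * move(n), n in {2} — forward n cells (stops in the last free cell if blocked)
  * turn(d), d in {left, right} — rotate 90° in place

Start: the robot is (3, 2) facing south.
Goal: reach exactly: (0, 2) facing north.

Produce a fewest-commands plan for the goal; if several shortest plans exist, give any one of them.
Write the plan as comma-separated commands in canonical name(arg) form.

from: (3, 2) facing south
1. turn(right) → (3, 2) facing west
2. move(2) → (1, 2) facing west
3. move(2) → (0, 2) facing west
4. turn(right) → (0, 2) facing north
no 3-step plan works, so 4 is optimal.

turn(right), move(2), move(2), turn(right)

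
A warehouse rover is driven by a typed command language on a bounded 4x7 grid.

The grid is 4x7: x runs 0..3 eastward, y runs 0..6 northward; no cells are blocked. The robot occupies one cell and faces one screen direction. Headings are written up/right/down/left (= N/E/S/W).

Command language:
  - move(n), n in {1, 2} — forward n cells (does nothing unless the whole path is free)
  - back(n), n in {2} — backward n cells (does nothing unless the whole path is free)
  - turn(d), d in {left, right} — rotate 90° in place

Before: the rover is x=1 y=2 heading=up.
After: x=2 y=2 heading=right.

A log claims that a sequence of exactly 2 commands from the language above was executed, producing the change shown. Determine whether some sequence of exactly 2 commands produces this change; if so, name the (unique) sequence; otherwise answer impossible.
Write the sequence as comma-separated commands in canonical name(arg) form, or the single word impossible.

key: cell and facing (now E) both changed — the 2 commands mix motion and turning
start: x=1 y=2 heading=up
step 1 (turn(right)): x=1 y=2 heading=right
step 2 (move(1)): x=2 y=2 heading=right
no other 2-command option fits: unique.

turn(right), move(1)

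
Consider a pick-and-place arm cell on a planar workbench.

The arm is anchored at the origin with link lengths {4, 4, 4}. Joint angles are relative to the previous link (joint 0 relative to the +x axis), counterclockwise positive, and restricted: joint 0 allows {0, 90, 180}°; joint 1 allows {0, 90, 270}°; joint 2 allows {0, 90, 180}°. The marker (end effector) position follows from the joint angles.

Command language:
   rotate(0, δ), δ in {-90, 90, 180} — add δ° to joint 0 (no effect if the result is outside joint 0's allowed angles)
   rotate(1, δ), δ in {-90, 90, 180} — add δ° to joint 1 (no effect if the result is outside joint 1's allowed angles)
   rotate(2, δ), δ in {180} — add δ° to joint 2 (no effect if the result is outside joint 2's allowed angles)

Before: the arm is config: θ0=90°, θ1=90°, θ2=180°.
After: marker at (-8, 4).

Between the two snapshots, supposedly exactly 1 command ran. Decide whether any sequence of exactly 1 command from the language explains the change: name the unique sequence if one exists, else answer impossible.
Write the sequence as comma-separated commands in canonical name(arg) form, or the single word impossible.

rotate(2, 180)

initial: config: θ0=90°, θ1=90°, θ2=180°
step 1 (rotate(2, 180)): config: θ0=90°, θ1=90°, θ2=0°
uniquely the one of 7 1-step routes that fits.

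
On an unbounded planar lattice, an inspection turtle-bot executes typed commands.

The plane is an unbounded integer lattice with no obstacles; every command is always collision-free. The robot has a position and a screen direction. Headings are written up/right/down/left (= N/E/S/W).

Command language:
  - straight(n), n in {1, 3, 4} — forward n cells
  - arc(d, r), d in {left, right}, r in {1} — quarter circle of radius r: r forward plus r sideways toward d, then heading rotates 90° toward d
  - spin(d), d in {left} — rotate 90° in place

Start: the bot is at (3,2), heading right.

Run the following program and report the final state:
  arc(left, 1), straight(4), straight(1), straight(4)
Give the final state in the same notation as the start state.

t0: at (3,2), heading right
step 1 (arc(left, 1)): at (4,3), heading up
step 2 (straight(4)): at (4,7), heading up
step 3 (straight(1)): at (4,8), heading up
step 4 (straight(4)): at (4,12), heading up

at (4,12), heading up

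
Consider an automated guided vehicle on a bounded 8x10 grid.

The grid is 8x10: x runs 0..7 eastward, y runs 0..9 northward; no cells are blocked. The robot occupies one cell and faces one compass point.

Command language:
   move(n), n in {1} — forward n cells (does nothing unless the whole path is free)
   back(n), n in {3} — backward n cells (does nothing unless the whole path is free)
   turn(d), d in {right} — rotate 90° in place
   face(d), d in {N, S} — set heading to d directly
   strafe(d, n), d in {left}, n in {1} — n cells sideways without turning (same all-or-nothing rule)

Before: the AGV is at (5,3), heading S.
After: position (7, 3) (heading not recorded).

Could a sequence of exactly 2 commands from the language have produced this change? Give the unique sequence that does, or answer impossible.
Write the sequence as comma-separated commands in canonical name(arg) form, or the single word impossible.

initial: at (5,3), heading S
1. strafe(left, 1) → at (6,3), heading S
2. strafe(left, 1) → at (7,3), heading S
no rival 2-sequence matches.

strafe(left, 1), strafe(left, 1)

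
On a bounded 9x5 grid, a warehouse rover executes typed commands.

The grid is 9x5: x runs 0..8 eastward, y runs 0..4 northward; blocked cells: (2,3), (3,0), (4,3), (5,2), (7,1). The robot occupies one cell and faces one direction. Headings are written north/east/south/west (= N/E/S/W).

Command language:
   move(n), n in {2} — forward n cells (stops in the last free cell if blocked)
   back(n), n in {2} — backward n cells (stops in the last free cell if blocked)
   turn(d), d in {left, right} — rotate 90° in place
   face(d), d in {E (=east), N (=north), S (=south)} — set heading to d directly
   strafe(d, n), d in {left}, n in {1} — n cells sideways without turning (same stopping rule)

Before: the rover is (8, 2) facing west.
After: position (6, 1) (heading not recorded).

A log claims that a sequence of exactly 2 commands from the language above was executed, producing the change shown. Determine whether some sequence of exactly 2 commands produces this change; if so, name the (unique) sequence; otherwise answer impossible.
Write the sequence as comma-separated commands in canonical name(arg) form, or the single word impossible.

move(2), strafe(left, 1)

key: order matters: swapping move(2) and strafe(left, 1) lands elsewhere
begin: (8, 2) facing west
t=1 move(2) ⇒ (6, 2) facing west
t=2 strafe(left, 1) ⇒ (6, 1) facing west
uniquely the one of 64 2-step routes that fits.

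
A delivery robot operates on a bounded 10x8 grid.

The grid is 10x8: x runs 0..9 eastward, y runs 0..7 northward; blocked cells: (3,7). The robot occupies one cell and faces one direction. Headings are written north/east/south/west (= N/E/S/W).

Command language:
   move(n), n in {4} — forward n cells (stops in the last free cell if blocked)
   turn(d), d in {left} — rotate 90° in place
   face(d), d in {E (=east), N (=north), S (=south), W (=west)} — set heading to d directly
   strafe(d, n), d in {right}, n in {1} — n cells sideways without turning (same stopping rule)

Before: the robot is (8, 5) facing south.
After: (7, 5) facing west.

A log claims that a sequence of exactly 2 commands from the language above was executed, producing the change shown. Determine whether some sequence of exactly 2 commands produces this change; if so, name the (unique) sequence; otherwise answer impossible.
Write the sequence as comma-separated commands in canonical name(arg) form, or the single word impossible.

key: position moved to (7,5) AND the heading swung to W — translation plus rotation needed
from: (8, 5) facing south
[1] after strafe(right, 1): (7, 5) facing south
[2] after face(W): (7, 5) facing west
no rival 2-sequence matches.

strafe(right, 1), face(W)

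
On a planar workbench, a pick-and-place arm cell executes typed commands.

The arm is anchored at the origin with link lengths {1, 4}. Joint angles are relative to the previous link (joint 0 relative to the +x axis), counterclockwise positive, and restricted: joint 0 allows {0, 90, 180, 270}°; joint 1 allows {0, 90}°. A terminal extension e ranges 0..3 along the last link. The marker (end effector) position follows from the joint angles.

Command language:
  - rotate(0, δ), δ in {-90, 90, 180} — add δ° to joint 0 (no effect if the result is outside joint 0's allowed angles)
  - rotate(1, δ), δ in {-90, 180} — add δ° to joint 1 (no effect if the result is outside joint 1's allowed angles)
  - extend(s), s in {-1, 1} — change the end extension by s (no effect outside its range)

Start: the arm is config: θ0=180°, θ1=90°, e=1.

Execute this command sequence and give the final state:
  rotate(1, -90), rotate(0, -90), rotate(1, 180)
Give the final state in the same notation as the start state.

config: θ0=90°, θ1=0°, e=1

from: config: θ0=180°, θ1=90°, e=1
step 1 (rotate(1, -90)): config: θ0=180°, θ1=0°, e=1
step 2 (rotate(0, -90)): config: θ0=90°, θ1=0°, e=1
step 3 (rotate(1, 180)): config: θ0=90°, θ1=0°, e=1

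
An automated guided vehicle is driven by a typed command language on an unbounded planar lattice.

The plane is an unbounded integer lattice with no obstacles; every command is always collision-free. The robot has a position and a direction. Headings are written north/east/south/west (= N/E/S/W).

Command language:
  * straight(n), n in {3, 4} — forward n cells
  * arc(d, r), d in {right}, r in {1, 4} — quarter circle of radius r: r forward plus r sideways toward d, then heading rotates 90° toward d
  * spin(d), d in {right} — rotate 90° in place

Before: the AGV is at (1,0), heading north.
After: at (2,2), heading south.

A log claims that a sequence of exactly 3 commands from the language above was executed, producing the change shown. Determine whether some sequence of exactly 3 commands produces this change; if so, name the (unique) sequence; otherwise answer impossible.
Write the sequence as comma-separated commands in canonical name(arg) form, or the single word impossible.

straight(3), spin(right), arc(right, 1)

key: running arc(right, 1) before straight(3) would end elsewhere — order is forced
from: at (1,0), heading north
step 1 (straight(3)): at (1,3), heading north
step 2 (spin(right)): at (1,3), heading east
step 3 (arc(right, 1)): at (2,2), heading south
all 125 alternatives checked — unique.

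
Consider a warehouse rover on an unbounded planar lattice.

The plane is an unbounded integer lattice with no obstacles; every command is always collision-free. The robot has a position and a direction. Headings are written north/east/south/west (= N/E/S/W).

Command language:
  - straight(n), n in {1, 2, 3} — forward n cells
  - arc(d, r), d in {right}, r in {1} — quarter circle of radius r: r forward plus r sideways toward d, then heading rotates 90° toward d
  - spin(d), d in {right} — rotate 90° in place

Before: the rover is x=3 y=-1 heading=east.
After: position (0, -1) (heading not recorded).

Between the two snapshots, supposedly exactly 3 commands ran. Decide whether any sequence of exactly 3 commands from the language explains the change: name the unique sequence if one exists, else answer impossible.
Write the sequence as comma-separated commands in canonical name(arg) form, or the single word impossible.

spin(right), spin(right), straight(3)

key: running straight(3) before spin(right) would end elsewhere — order is forced
initial: x=3 y=-1 heading=east
1. spin(right) → x=3 y=-1 heading=south
2. spin(right) → x=3 y=-1 heading=west
3. straight(3) → x=0 y=-1 heading=west
no rival 3-sequence matches.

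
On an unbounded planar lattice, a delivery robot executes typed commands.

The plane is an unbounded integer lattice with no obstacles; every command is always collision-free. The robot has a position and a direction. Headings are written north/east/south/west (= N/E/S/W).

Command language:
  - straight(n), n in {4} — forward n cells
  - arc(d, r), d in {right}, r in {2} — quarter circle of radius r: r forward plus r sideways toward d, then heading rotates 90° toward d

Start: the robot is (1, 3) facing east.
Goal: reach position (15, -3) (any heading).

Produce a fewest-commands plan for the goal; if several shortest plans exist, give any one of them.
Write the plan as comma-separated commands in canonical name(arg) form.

straight(4), straight(4), straight(4), arc(right, 2), straight(4)

from: (1, 3) facing east
[1] after straight(4): (5, 3) facing east
[2] after straight(4): (9, 3) facing east
[3] after straight(4): (13, 3) facing east
[4] after arc(right, 2): (15, 1) facing south
[5] after straight(4): (15, -3) facing south
minimal: 5 command(s), checked below 5.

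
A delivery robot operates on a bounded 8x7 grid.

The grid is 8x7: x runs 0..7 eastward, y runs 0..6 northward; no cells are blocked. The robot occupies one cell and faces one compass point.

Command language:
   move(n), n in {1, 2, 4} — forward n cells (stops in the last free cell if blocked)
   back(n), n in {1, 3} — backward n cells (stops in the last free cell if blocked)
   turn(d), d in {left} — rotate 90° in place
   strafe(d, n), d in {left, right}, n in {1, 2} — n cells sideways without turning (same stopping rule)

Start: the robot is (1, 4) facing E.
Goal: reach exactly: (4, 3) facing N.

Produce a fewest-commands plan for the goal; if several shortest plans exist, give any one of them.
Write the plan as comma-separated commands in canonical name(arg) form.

turn(left), strafe(right, 1), back(1), strafe(right, 2)

start: (1, 4) facing E
1. turn(left) → (1, 4) facing N
2. strafe(right, 1) → (2, 4) facing N
3. back(1) → (2, 3) facing N
4. strafe(right, 2) → (4, 3) facing N
shorter routes all fall short; 4 is best.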